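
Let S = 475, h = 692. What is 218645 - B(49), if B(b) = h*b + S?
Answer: 184262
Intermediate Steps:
B(b) = 475 + 692*b (B(b) = 692*b + 475 = 475 + 692*b)
218645 - B(49) = 218645 - (475 + 692*49) = 218645 - (475 + 33908) = 218645 - 1*34383 = 218645 - 34383 = 184262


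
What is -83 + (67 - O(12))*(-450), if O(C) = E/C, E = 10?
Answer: -29858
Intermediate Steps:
O(C) = 10/C
-83 + (67 - O(12))*(-450) = -83 + (67 - 10/12)*(-450) = -83 + (67 - 1*⅚)*(-450) = -83 + (67 - ⅚)*(-450) = -83 + (397/6)*(-450) = -83 - 29775 = -29858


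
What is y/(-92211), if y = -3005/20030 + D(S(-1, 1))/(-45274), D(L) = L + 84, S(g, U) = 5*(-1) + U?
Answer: 4588359/2787348636814 ≈ 1.6461e-6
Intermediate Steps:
S(g, U) = -5 + U
D(L) = 84 + L
y = -13765077/90683822 (y = -3005/20030 + (84 + (-5 + 1))/(-45274) = -3005*1/20030 + (84 - 4)*(-1/45274) = -601/4006 + 80*(-1/45274) = -601/4006 - 40/22637 = -13765077/90683822 ≈ -0.15179)
y/(-92211) = -13765077/90683822/(-92211) = -13765077/90683822*(-1/92211) = 4588359/2787348636814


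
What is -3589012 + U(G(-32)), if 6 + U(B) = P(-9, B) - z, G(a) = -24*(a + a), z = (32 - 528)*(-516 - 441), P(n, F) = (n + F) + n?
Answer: -4062172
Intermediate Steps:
P(n, F) = F + 2*n (P(n, F) = (F + n) + n = F + 2*n)
z = 474672 (z = -496*(-957) = 474672)
G(a) = -48*a
U(B) = -474696 + B (U(B) = -6 + ((B + 2*(-9)) - 1*474672) = -6 + ((B - 18) - 474672) = -6 + ((-18 + B) - 474672) = -6 + (-474690 + B) = -474696 + B)
-3589012 + U(G(-32)) = -3589012 + (-474696 - 48*(-32)) = -3589012 + (-474696 + 1536) = -3589012 - 473160 = -4062172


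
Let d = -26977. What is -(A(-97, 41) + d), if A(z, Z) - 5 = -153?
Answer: 27125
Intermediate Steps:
A(z, Z) = -148 (A(z, Z) = 5 - 153 = -148)
-(A(-97, 41) + d) = -(-148 - 26977) = -1*(-27125) = 27125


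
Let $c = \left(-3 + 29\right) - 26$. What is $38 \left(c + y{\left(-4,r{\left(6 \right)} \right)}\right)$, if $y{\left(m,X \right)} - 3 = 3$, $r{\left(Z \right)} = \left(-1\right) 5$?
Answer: $228$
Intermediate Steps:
$r{\left(Z \right)} = -5$
$y{\left(m,X \right)} = 6$ ($y{\left(m,X \right)} = 3 + 3 = 6$)
$c = 0$ ($c = 26 - 26 = 0$)
$38 \left(c + y{\left(-4,r{\left(6 \right)} \right)}\right) = 38 \left(0 + 6\right) = 38 \cdot 6 = 228$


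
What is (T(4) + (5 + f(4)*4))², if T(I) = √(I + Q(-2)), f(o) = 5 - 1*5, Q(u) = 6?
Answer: (5 + √10)² ≈ 66.623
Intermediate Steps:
f(o) = 0 (f(o) = 5 - 5 = 0)
T(I) = √(6 + I) (T(I) = √(I + 6) = √(6 + I))
(T(4) + (5 + f(4)*4))² = (√(6 + 4) + (5 + 0*4))² = (√10 + (5 + 0))² = (√10 + 5)² = (5 + √10)²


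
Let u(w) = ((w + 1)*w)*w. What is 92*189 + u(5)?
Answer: 17538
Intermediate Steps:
u(w) = w²*(1 + w) (u(w) = ((1 + w)*w)*w = (w*(1 + w))*w = w²*(1 + w))
92*189 + u(5) = 92*189 + 5²*(1 + 5) = 17388 + 25*6 = 17388 + 150 = 17538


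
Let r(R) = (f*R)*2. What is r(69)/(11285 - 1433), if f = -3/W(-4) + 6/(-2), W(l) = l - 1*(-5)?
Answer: -69/821 ≈ -0.084044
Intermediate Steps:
W(l) = 5 + l (W(l) = l + 5 = 5 + l)
f = -6 (f = -3/(5 - 4) + 6/(-2) = -3/1 + 6*(-1/2) = -3*1 - 3 = -3 - 3 = -6)
r(R) = -12*R (r(R) = -6*R*2 = -12*R)
r(69)/(11285 - 1433) = (-12*69)/(11285 - 1433) = -828/9852 = -828*1/9852 = -69/821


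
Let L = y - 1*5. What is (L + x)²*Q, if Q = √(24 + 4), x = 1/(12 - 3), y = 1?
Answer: 2450*√7/81 ≈ 80.026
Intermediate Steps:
x = ⅑ (x = 1/9 = ⅑ ≈ 0.11111)
L = -4 (L = 1 - 1*5 = 1 - 5 = -4)
Q = 2*√7 (Q = √28 = 2*√7 ≈ 5.2915)
(L + x)²*Q = (-4 + ⅑)²*(2*√7) = (-35/9)²*(2*√7) = 1225*(2*√7)/81 = 2450*√7/81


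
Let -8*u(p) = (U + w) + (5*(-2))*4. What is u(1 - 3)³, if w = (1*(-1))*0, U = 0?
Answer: 125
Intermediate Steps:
w = 0 (w = -1*0 = 0)
u(p) = 5 (u(p) = -((0 + 0) + (5*(-2))*4)/8 = -(0 - 10*4)/8 = -(0 - 40)/8 = -⅛*(-40) = 5)
u(1 - 3)³ = 5³ = 125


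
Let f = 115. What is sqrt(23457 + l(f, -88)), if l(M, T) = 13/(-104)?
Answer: sqrt(375310)/4 ≈ 153.16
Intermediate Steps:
l(M, T) = -1/8 (l(M, T) = 13*(-1/104) = -1/8)
sqrt(23457 + l(f, -88)) = sqrt(23457 - 1/8) = sqrt(187655/8) = sqrt(375310)/4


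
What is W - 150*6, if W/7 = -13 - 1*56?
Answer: -1383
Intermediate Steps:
W = -483 (W = 7*(-13 - 1*56) = 7*(-13 - 56) = 7*(-69) = -483)
W - 150*6 = -483 - 150*6 = -483 - 900 = -1383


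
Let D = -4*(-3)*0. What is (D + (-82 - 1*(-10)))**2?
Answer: 5184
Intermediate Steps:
D = 0 (D = 12*0 = 0)
(D + (-82 - 1*(-10)))**2 = (0 + (-82 - 1*(-10)))**2 = (0 + (-82 + 10))**2 = (0 - 72)**2 = (-72)**2 = 5184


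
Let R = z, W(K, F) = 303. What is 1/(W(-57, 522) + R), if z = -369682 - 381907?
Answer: -1/751286 ≈ -1.3311e-6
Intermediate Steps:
z = -751589
R = -751589
1/(W(-57, 522) + R) = 1/(303 - 751589) = 1/(-751286) = -1/751286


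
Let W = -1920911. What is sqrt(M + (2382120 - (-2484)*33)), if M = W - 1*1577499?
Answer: I*sqrt(1034318) ≈ 1017.0*I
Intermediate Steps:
M = -3498410 (M = -1920911 - 1*1577499 = -1920911 - 1577499 = -3498410)
sqrt(M + (2382120 - (-2484)*33)) = sqrt(-3498410 + (2382120 - (-2484)*33)) = sqrt(-3498410 + (2382120 - 1*(-81972))) = sqrt(-3498410 + (2382120 + 81972)) = sqrt(-3498410 + 2464092) = sqrt(-1034318) = I*sqrt(1034318)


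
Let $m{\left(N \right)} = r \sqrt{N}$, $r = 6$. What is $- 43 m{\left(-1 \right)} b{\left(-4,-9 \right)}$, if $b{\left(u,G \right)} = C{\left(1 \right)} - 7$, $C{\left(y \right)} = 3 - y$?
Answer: $1290 i \approx 1290.0 i$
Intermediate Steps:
$m{\left(N \right)} = 6 \sqrt{N}$
$b{\left(u,G \right)} = -5$ ($b{\left(u,G \right)} = \left(3 - 1\right) - 7 = 2 - 7 = -5$)
$- 43 m{\left(-1 \right)} b{\left(-4,-9 \right)} = - 43 \cdot 6 \sqrt{-1} \left(-5\right) = - 43 \cdot 6 i \left(-5\right) = - 258 i \left(-5\right) = 1290 i$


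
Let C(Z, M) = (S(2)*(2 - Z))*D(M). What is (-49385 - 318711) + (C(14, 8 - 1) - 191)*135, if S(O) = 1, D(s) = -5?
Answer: -385781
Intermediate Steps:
C(Z, M) = -10 + 5*Z (C(Z, M) = (1*(2 - Z))*(-5) = (2 - Z)*(-5) = -10 + 5*Z)
(-49385 - 318711) + (C(14, 8 - 1) - 191)*135 = (-49385 - 318711) + ((-10 + 5*14) - 191)*135 = -368096 + ((-10 + 70) - 191)*135 = -368096 + (60 - 191)*135 = -368096 - 131*135 = -368096 - 17685 = -385781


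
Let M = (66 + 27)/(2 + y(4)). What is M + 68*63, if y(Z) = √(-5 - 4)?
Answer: 55878/13 - 279*I/13 ≈ 4298.3 - 21.462*I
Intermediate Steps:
y(Z) = 3*I (y(Z) = √(-9) = 3*I)
M = 93*(2 - 3*I)/13 (M = (66 + 27)/(2 + 3*I) = 93*((2 - 3*I)/13) = 93*(2 - 3*I)/13 ≈ 14.308 - 21.462*I)
M + 68*63 = (186/13 - 279*I/13) + 68*63 = (186/13 - 279*I/13) + 4284 = 55878/13 - 279*I/13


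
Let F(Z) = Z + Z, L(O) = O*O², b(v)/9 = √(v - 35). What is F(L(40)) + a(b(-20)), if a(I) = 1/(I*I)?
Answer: 570239999/4455 ≈ 1.2800e+5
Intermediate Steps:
b(v) = 9*√(-35 + v) (b(v) = 9*√(v - 35) = 9*√(-35 + v))
a(I) = I⁻²
L(O) = O³
F(Z) = 2*Z
F(L(40)) + a(b(-20)) = 2*40³ + (9*√(-35 - 20))⁻² = 2*64000 + (9*√(-55))⁻² = 128000 + (9*(I*√55))⁻² = 128000 + (9*I*√55)⁻² = 128000 - 1/4455 = 570239999/4455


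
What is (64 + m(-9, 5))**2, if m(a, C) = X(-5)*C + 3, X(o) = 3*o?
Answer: 64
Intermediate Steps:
m(a, C) = 3 - 15*C (m(a, C) = (3*(-5))*C + 3 = -15*C + 3 = 3 - 15*C)
(64 + m(-9, 5))**2 = (64 + (3 - 15*5))**2 = (64 + (3 - 75))**2 = (64 - 72)**2 = (-8)**2 = 64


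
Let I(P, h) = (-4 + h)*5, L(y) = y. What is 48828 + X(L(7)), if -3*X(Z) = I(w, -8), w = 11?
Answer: 48848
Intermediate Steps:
I(P, h) = -20 + 5*h
X(Z) = 20 (X(Z) = -(-20 + 5*(-8))/3 = -(-20 - 40)/3 = -⅓*(-60) = 20)
48828 + X(L(7)) = 48828 + 20 = 48848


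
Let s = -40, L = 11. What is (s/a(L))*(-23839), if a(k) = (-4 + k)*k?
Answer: 953560/77 ≈ 12384.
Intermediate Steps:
a(k) = k*(-4 + k)
(s/a(L))*(-23839) = -40*1/(11*(-4 + 11))*(-23839) = -40/(11*7)*(-23839) = -40/77*(-23839) = 953560/77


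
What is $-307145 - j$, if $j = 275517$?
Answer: $-582662$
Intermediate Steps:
$-307145 - j = -307145 - 275517 = -582662$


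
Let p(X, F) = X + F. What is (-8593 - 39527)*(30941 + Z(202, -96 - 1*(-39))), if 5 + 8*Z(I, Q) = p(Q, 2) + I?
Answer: -1489735050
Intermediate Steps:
p(X, F) = F + X
Z(I, Q) = -3/8 + I/8 + Q/8 (Z(I, Q) = -5/8 + ((2 + Q) + I)/8 = -5/8 + (2 + I + Q)/8 = -5/8 + (¼ + I/8 + Q/8) = -3/8 + I/8 + Q/8)
(-8593 - 39527)*(30941 + Z(202, -96 - 1*(-39))) = (-8593 - 39527)*(30941 + (-3/8 + (⅛)*202 + (-96 - 1*(-39))/8)) = -48120*(30941 + (-3/8 + 101/4 + (-96 + 39)/8)) = -48120*(30941 + (-3/8 + 101/4 + (⅛)*(-57))) = -48120*(30941 + (-3/8 + 101/4 - 57/8)) = -48120*(30941 + 71/4) = -48120*123835/4 = -1489735050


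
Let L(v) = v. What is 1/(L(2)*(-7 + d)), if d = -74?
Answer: -1/162 ≈ -0.0061728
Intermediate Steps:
1/(L(2)*(-7 + d)) = 1/(2*(-7 - 74)) = 1/(2*(-81)) = 1/(-162) = -1/162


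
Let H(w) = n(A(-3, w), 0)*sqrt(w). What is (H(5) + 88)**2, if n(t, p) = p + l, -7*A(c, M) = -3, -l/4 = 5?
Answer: 9744 - 3520*sqrt(5) ≈ 1873.0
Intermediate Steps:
l = -20 (l = -4*5 = -20)
A(c, M) = 3/7 (A(c, M) = -1/7*(-3) = 3/7)
n(t, p) = -20 + p (n(t, p) = p - 20 = -20 + p)
H(w) = -20*sqrt(w) (H(w) = (-20 + 0)*sqrt(w) = -20*sqrt(w))
(H(5) + 88)**2 = (-20*sqrt(5) + 88)**2 = (88 - 20*sqrt(5))**2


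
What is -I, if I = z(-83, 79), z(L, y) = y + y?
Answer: -158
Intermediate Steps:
z(L, y) = 2*y
I = 158 (I = 2*79 = 158)
-I = -1*158 = -158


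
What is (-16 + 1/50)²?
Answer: 638401/2500 ≈ 255.36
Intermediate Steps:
(-16 + 1/50)² = (-799/50)² = 638401/2500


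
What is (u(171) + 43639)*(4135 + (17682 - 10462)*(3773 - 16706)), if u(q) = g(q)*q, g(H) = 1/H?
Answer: -4074759535000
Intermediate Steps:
u(q) = 1 (u(q) = q/q = 1)
(u(171) + 43639)*(4135 + (17682 - 10462)*(3773 - 16706)) = (1 + 43639)*(4135 + (17682 - 10462)*(3773 - 16706)) = 43640*(4135 + 7220*(-12933)) = 43640*(4135 - 93376260) = 43640*(-93372125) = -4074759535000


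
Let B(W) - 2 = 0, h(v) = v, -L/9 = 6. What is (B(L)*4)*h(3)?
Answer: 24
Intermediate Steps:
L = -54 (L = -9*6 = -54)
B(W) = 2 (B(W) = 2 + 0 = 2)
(B(L)*4)*h(3) = (2*4)*3 = 8*3 = 24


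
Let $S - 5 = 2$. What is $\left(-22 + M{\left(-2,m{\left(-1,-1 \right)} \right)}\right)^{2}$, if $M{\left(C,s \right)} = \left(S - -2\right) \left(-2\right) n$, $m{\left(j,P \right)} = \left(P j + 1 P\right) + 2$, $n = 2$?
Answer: $3364$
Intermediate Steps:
$S = 7$ ($S = 5 + 2 = 7$)
$m{\left(j,P \right)} = 2 + P + P j$ ($m{\left(j,P \right)} = \left(P j + P\right) + 2 = \left(P + P j\right) + 2 = 2 + P + P j$)
$M{\left(C,s \right)} = -36$ ($M{\left(C,s \right)} = \left(7 - -2\right) \left(-2\right) 2 = \left(7 + 2\right) \left(-2\right) 2 = 9 \left(-2\right) 2 = \left(-18\right) 2 = -36$)
$\left(-22 + M{\left(-2,m{\left(-1,-1 \right)} \right)}\right)^{2} = \left(-22 - 36\right)^{2} = \left(-58\right)^{2} = 3364$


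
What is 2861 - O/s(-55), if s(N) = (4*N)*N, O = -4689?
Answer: 34622789/12100 ≈ 2861.4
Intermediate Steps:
s(N) = 4*N**2
2861 - O/s(-55) = 2861 - (-4689)/(4*(-55)**2) = 2861 - (-4689)/(4*3025) = 2861 - (-4689)/12100 = 2861 - 1*(-4689/12100) = 2861 + 4689/12100 = 34622789/12100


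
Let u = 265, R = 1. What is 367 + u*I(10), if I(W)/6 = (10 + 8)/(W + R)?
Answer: 32657/11 ≈ 2968.8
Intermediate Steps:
I(W) = 108/(1 + W) (I(W) = 6*((10 + 8)/(W + 1)) = 6*(18/(1 + W)) = 108/(1 + W))
367 + u*I(10) = 367 + 265*(108/(1 + 10)) = 367 + 265*(108/11) = 367 + 28620/11 = 32657/11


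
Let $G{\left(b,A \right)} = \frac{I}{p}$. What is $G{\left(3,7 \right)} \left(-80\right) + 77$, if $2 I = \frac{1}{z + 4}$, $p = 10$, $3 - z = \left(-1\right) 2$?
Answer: $\frac{689}{9} \approx 76.556$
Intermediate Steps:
$z = 5$ ($z = 3 - \left(-1\right) 2 = 3 - -2 = 3 + 2 = 5$)
$I = \frac{1}{18}$ ($I = \frac{1}{2 \left(5 + 4\right)} = \frac{1}{2 \cdot 9} = \frac{1}{2} \cdot \frac{1}{9} = \frac{1}{18} \approx 0.055556$)
$G{\left(b,A \right)} = \frac{1}{180}$ ($G{\left(b,A \right)} = \frac{1}{18 \cdot 10} = \frac{1}{18} \cdot \frac{1}{10} = \frac{1}{180}$)
$G{\left(3,7 \right)} \left(-80\right) + 77 = \frac{1}{180} \left(-80\right) + 77 = - \frac{4}{9} + 77 = \frac{689}{9}$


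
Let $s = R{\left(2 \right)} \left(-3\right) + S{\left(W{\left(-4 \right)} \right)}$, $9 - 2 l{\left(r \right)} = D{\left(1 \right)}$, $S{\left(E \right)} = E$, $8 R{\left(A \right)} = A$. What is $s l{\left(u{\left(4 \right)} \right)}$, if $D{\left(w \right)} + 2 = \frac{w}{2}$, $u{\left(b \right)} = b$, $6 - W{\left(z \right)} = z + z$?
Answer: $\frac{1113}{16} \approx 69.563$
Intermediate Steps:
$W{\left(z \right)} = 6 - 2 z$ ($W{\left(z \right)} = 6 - \left(z + z\right) = 6 - 2 z$)
$D{\left(w \right)} = -2 + \frac{w}{2}$
$R{\left(A \right)} = \frac{A}{8}$
$l{\left(r \right)} = \frac{21}{4}$ ($l{\left(r \right)} = \frac{9}{2} - \frac{-2 + \frac{1}{2} \cdot 1}{2} = \frac{9}{2} - \frac{-2 + \frac{1}{2}}{2} = \frac{9}{2} - - \frac{3}{4} = \frac{9}{2} + \frac{3}{4} = \frac{21}{4}$)
$s = \frac{53}{4}$ ($s = \frac{1}{8} \cdot 2 \left(-3\right) + \left(6 - -8\right) = \frac{1}{4} \left(-3\right) + \left(6 + 8\right) = - \frac{3}{4} + 14 = \frac{53}{4} \approx 13.25$)
$s l{\left(u{\left(4 \right)} \right)} = \frac{53}{4} \cdot \frac{21}{4} = \frac{1113}{16}$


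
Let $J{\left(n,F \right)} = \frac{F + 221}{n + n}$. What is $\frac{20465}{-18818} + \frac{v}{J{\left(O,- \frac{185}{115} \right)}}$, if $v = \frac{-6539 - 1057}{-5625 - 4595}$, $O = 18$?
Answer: $- \frac{39042788359}{40435271590} \approx -0.96556$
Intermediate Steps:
$J{\left(n,F \right)} = \frac{221 + F}{2 n}$
$v = \frac{1899}{2555}$ ($v = - \frac{7596}{-10220} = \left(-7596\right) \left(- \frac{1}{10220}\right) = \frac{1899}{2555} \approx 0.74325$)
$\frac{20465}{-18818} + \frac{v}{J{\left(O,- \frac{185}{115} \right)}} = \frac{20465}{-18818} + \frac{1899}{2555 \frac{221 - \frac{185}{115}}{2 \cdot 18}} = 20465 \left(- \frac{1}{18818}\right) + \frac{1899}{2555 \cdot \frac{1}{2} \cdot \frac{1}{18} \left(221 - \frac{37}{23}\right)} = - \frac{20465}{18818} + \frac{1899}{2555 \cdot \frac{1}{2} \cdot \frac{1}{18} \left(221 - \frac{37}{23}\right)} = - \frac{20465}{18818} + \frac{1899}{2555 \cdot \frac{1}{2} \cdot \frac{1}{18} \cdot \frac{5046}{23}} = - \frac{20465}{18818} + \frac{1899}{2555 \cdot \frac{841}{138}} = - \frac{20465}{18818} + \frac{1899}{2555} \cdot \frac{138}{841} = - \frac{20465}{18818} + \frac{262062}{2148755} = - \frac{39042788359}{40435271590}$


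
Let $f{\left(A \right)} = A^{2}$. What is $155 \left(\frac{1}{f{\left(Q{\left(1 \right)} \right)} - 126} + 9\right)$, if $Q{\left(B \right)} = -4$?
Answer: $\frac{30659}{22} \approx 1393.6$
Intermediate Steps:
$155 \left(\frac{1}{f{\left(Q{\left(1 \right)} \right)} - 126} + 9\right) = 155 \left(\frac{1}{\left(-4\right)^{2} - 126} + 9\right) = 155 \left(\frac{1}{16 - 126} + 9\right) = 155 \left(\frac{1}{-110} + 9\right) = 155 \left(- \frac{1}{110} + 9\right) = 155 \cdot \frac{989}{110} = \frac{30659}{22}$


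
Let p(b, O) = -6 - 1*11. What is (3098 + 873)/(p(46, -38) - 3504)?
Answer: -3971/3521 ≈ -1.1278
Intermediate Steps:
p(b, O) = -17 (p(b, O) = -6 - 11 = -17)
(3098 + 873)/(p(46, -38) - 3504) = (3098 + 873)/(-17 - 3504) = 3971/(-3521) = 3971*(-1/3521) = -3971/3521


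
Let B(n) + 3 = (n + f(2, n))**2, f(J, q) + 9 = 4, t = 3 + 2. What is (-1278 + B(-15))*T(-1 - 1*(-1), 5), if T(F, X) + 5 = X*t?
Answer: -17620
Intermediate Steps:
t = 5
f(J, q) = -5 (f(J, q) = -9 + 4 = -5)
T(F, X) = -5 + 5*X (T(F, X) = -5 + X*5 = -5 + 5*X)
B(n) = -3 + (-5 + n)**2 (B(n) = -3 + (n - 5)**2 = -3 + (-5 + n)**2)
(-1278 + B(-15))*T(-1 - 1*(-1), 5) = (-1278 + (-3 + (-5 - 15)**2))*(-5 + 5*5) = (-1278 + (-3 + (-20)**2))*(-5 + 25) = (-1278 + (-3 + 400))*20 = (-1278 + 397)*20 = -881*20 = -17620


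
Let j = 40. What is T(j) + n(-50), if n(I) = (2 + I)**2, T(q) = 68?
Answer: 2372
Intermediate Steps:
T(j) + n(-50) = 68 + (2 - 50)**2 = 68 + (-48)**2 = 68 + 2304 = 2372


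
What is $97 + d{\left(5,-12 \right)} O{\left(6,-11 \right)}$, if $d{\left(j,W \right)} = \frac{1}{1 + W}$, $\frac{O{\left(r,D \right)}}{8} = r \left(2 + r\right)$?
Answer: $\frac{683}{11} \approx 62.091$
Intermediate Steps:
$O{\left(r,D \right)} = 8 r \left(2 + r\right)$
$97 + d{\left(5,-12 \right)} O{\left(6,-11 \right)} = 97 + \frac{8 \cdot 6 \left(2 + 6\right)}{1 - 12} = 97 + \frac{8 \cdot 6 \cdot 8}{-11} = 97 - \frac{384}{11} = \frac{683}{11}$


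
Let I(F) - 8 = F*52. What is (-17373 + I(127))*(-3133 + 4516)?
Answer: -14882463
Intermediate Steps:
I(F) = 8 + 52*F (I(F) = 8 + F*52 = 8 + 52*F)
(-17373 + I(127))*(-3133 + 4516) = (-17373 + (8 + 52*127))*(-3133 + 4516) = (-17373 + (8 + 6604))*1383 = (-17373 + 6612)*1383 = -10761*1383 = -14882463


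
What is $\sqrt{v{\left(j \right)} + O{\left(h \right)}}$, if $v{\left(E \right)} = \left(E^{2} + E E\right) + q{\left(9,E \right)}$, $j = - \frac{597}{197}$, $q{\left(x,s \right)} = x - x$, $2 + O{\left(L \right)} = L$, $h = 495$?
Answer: $\frac{\sqrt{19845655}}{197} \approx 22.613$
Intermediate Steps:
$O{\left(L \right)} = -2 + L$
$q{\left(x,s \right)} = 0$
$j = - \frac{597}{197}$ ($j = \left(-597\right) \frac{1}{197} = - \frac{597}{197} \approx -3.0305$)
$v{\left(E \right)} = 2 E^{2}$ ($v{\left(E \right)} = \left(E^{2} + E E\right) + 0 = \left(E^{2} + E^{2}\right) + 0 = 2 E^{2} + 0 = 2 E^{2}$)
$\sqrt{v{\left(j \right)} + O{\left(h \right)}} = \sqrt{2 \left(- \frac{597}{197}\right)^{2} + \left(-2 + 495\right)} = \sqrt{2 \cdot \frac{356409}{38809} + 493} = \sqrt{\frac{712818}{38809} + 493} = \sqrt{\frac{19845655}{38809}} = \frac{\sqrt{19845655}}{197}$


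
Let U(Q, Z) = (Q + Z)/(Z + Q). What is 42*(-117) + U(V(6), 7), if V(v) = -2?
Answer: -4913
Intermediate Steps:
U(Q, Z) = 1 (U(Q, Z) = (Q + Z)/(Q + Z) = 1)
42*(-117) + U(V(6), 7) = 42*(-117) + 1 = -4914 + 1 = -4913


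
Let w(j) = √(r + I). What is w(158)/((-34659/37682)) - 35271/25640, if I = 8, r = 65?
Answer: -35271/25640 - 37682*√73/34659 ≈ -10.665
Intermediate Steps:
w(j) = √73 (w(j) = √(65 + 8) = √73)
w(158)/((-34659/37682)) - 35271/25640 = √73/((-34659/37682)) - 35271/25640 = √73/((-34659*1/37682)) - 35271*1/25640 = √73/(-34659/37682) - 35271/25640 = √73*(-37682/34659) - 35271/25640 = -37682*√73/34659 - 35271/25640 = -35271/25640 - 37682*√73/34659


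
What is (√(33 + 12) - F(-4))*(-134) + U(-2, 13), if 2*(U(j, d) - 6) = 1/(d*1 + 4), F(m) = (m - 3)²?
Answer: 223449/34 - 402*√5 ≈ 5673.1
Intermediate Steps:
F(m) = (-3 + m)²
U(j, d) = 6 + 1/(2*(4 + d)) (U(j, d) = 6 + 1/(2*(d*1 + 4)) = 6 + 1/(2*(d + 4)) = 6 + 1/(2*(4 + d)))
(√(33 + 12) - F(-4))*(-134) + U(-2, 13) = (√(33 + 12) - (-3 - 4)²)*(-134) + (49 + 12*13)/(2*(4 + 13)) = (√45 - 1*(-7)²)*(-134) + (½)*(49 + 156)/17 = (3*√5 - 1*49)*(-134) + (½)*(1/17)*205 = (3*√5 - 49)*(-134) + 205/34 = (-49 + 3*√5)*(-134) + 205/34 = (6566 - 402*√5) + 205/34 = 223449/34 - 402*√5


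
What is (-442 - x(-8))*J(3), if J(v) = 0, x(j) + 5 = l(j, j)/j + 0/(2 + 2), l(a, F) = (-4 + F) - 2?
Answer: 0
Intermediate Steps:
l(a, F) = -6 + F
x(j) = -5 + (-6 + j)/j (x(j) = -5 + ((-6 + j)/j + 0/(2 + 2)) = -5 + ((-6 + j)/j + 0/4) = -5 + ((-6 + j)/j + 0*(¼)) = -5 + ((-6 + j)/j + 0) = -5 + (-6 + j)/j)
(-442 - x(-8))*J(3) = (-442 - (-4 - 6/(-8)))*0 = (-442 - (-4 - 6*(-⅛)))*0 = (-442 - (-4 + ¾))*0 = (-442 - 1*(-13/4))*0 = (-442 + 13/4)*0 = -1755/4*0 = 0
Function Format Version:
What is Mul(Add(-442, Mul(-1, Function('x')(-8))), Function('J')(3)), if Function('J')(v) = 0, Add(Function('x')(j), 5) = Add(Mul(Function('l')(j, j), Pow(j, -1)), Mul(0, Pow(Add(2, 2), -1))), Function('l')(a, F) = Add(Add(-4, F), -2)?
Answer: 0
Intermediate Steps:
Function('l')(a, F) = Add(-6, F)
Function('x')(j) = Add(-5, Mul(Pow(j, -1), Add(-6, j))) (Function('x')(j) = Add(-5, Add(Mul(Add(-6, j), Pow(j, -1)), Mul(0, Pow(Add(2, 2), -1)))) = Add(-5, Add(Mul(Pow(j, -1), Add(-6, j)), Mul(0, Pow(4, -1)))) = Add(-5, Add(Mul(Pow(j, -1), Add(-6, j)), Mul(0, Rational(1, 4)))) = Add(-5, Add(Mul(Pow(j, -1), Add(-6, j)), 0)) = Add(-5, Mul(Pow(j, -1), Add(-6, j))))
Mul(Add(-442, Mul(-1, Function('x')(-8))), Function('J')(3)) = Mul(Add(-442, Mul(-1, Add(-4, Mul(-6, Pow(-8, -1))))), 0) = Mul(Add(-442, Mul(-1, Add(-4, Mul(-6, Rational(-1, 8))))), 0) = Mul(Add(-442, Mul(-1, Add(-4, Rational(3, 4)))), 0) = Mul(Add(-442, Mul(-1, Rational(-13, 4))), 0) = Mul(Add(-442, Rational(13, 4)), 0) = Mul(Rational(-1755, 4), 0) = 0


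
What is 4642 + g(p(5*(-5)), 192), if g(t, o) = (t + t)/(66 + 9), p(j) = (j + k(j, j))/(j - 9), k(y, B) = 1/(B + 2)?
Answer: 45375742/9775 ≈ 4642.0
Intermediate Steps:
k(y, B) = 1/(2 + B)
p(j) = (j + 1/(2 + j))/(-9 + j) (p(j) = (j + 1/(2 + j))/(j - 9) = (j + 1/(2 + j))/(-9 + j))
g(t, o) = 2*t/75 (g(t, o) = (2*t)/75 = (2*t)*(1/75) = 2*t/75)
4642 + g(p(5*(-5)), 192) = 4642 + 2*((1 + (5*(-5))*(2 + 5*(-5)))/((-9 + 5*(-5))*(2 + 5*(-5))))/75 = 4642 + 2*((1 - 25*(2 - 25))/((-9 - 25)*(2 - 25)))/75 = 4642 + 2*((1 - 25*(-23))/(-34*(-23)))/75 = 4642 + 2*(-1/34*(-1/23)*(1 + 575))/75 = 4642 + 2*(-1/34*(-1/23)*576)/75 = 4642 + (2/75)*(288/391) = 4642 + 192/9775 = 45375742/9775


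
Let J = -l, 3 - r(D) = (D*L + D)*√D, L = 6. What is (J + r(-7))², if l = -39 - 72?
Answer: -3811 + 11172*I*√7 ≈ -3811.0 + 29558.0*I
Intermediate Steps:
l = -111
r(D) = 3 - 7*D^(3/2) (r(D) = 3 - (D*6 + D)*√D = 3 - (6*D + D)*√D = 3 - 7*D*√D = 3 - 7*D^(3/2))
J = 111 (J = -1*(-111) = 111)
(J + r(-7))² = (111 + (3 - (-49)*I*√7))² = (111 + (3 + 49*I*√7))² = (114 + 49*I*√7)²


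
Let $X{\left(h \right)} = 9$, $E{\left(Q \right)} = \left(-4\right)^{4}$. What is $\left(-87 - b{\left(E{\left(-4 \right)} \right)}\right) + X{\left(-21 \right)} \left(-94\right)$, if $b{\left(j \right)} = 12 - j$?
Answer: $-689$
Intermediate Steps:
$E{\left(Q \right)} = 256$
$\left(-87 - b{\left(E{\left(-4 \right)} \right)}\right) + X{\left(-21 \right)} \left(-94\right) = \left(-87 - \left(12 - 256\right)\right) + 9 \left(-94\right) = \left(-87 - \left(12 - 256\right)\right) - 846 = \left(-87 - -244\right) - 846 = \left(-87 + 244\right) - 846 = 157 - 846 = -689$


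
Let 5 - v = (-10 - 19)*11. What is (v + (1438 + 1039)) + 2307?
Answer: 5108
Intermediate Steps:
v = 324 (v = 5 - (-10 - 19)*11 = 5 - (-29)*11 = 5 - 1*(-319) = 5 + 319 = 324)
(v + (1438 + 1039)) + 2307 = (324 + (1438 + 1039)) + 2307 = (324 + 2477) + 2307 = 2801 + 2307 = 5108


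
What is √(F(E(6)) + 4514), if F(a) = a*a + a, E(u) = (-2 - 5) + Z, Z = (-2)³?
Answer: 2*√1181 ≈ 68.731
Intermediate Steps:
Z = -8
E(u) = -15 (E(u) = (-2 - 5) - 8 = -7 - 8 = -15)
F(a) = a + a² (F(a) = a² + a = a + a²)
√(F(E(6)) + 4514) = √(-15*(1 - 15) + 4514) = √(-15*(-14) + 4514) = √(210 + 4514) = √4724 = 2*√1181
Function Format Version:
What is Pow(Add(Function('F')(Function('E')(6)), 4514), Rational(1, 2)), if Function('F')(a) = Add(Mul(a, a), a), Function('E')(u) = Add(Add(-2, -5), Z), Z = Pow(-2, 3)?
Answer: Mul(2, Pow(1181, Rational(1, 2))) ≈ 68.731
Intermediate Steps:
Z = -8
Function('E')(u) = -15 (Function('E')(u) = Add(Add(-2, -5), -8) = Add(-7, -8) = -15)
Function('F')(a) = Add(a, Pow(a, 2)) (Function('F')(a) = Add(Pow(a, 2), a) = Add(a, Pow(a, 2)))
Pow(Add(Function('F')(Function('E')(6)), 4514), Rational(1, 2)) = Pow(Add(Mul(-15, Add(1, -15)), 4514), Rational(1, 2)) = Pow(Add(Mul(-15, -14), 4514), Rational(1, 2)) = Pow(Add(210, 4514), Rational(1, 2)) = Pow(4724, Rational(1, 2)) = Mul(2, Pow(1181, Rational(1, 2)))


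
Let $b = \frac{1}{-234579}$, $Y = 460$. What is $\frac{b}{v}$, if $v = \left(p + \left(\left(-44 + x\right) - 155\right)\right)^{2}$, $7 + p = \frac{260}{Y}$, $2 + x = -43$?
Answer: $- \frac{529}{7782768230400} \approx -6.7971 \cdot 10^{-11}$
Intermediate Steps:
$x = -45$ ($x = -2 - 43 = -45$)
$p = - \frac{148}{23}$ ($p = -7 + \frac{260}{460} = -7 + 260 \cdot \frac{1}{460} = -7 + \frac{13}{23} = - \frac{148}{23} \approx -6.4348$)
$v = \frac{33177600}{529}$ ($v = \left(- \frac{148}{23} - 244\right)^{2} = \left(- \frac{5760}{23}\right)^{2} = \frac{33177600}{529} \approx 62718.0$)
$b = - \frac{1}{234579} \approx -4.263 \cdot 10^{-6}$
$\frac{b}{v} = - \frac{1}{234579 \cdot \frac{33177600}{529}} = \left(- \frac{1}{234579}\right) \frac{529}{33177600} = - \frac{529}{7782768230400}$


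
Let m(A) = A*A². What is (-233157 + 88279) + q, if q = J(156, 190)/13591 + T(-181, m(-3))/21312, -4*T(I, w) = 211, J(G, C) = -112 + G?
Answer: -167856456597493/1158605568 ≈ -1.4488e+5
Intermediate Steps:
m(A) = A³
T(I, w) = -211/4 (T(I, w) = -¼*211 = -211/4)
q = 883211/1158605568 (q = (-112 + 156)/13591 - 211/4/21312 = 44*(1/13591) - 211/4*1/21312 = 44/13591 - 211/85248 = 883211/1158605568 ≈ 0.00076231)
(-233157 + 88279) + q = (-233157 + 88279) + 883211/1158605568 = -144878 + 883211/1158605568 = -167856456597493/1158605568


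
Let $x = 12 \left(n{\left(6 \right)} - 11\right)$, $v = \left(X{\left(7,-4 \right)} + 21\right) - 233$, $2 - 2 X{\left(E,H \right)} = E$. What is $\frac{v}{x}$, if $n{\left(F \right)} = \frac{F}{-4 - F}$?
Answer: $\frac{715}{464} \approx 1.5409$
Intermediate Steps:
$X{\left(E,H \right)} = 1 - \frac{E}{2}$
$v = - \frac{429}{2}$ ($v = \left(\left(1 - \frac{7}{2}\right) + 21\right) - 233 = \left(- \frac{5}{2} + 21\right) - 233 = \frac{37}{2} - 233 = - \frac{429}{2} \approx -214.5$)
$x = - \frac{696}{5}$ ($x = 12 \left(\left(-1\right) 6 \frac{1}{4 + 6} - 11\right) = 12 \left(\left(-1\right) 6 \cdot \frac{1}{10} - 11\right) = 12 \left(- \frac{3}{5} - 11\right) = 12 \left(- \frac{58}{5}\right) = - \frac{696}{5} \approx -139.2$)
$\frac{v}{x} = - \frac{429}{2 \left(- \frac{696}{5}\right)} = \left(- \frac{429}{2}\right) \left(- \frac{5}{696}\right) = \frac{715}{464}$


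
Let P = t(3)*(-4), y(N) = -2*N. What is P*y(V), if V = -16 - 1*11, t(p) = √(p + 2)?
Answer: -216*√5 ≈ -482.99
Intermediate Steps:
t(p) = √(2 + p)
V = -27 (V = -16 - 11 = -27)
P = -4*√5 (P = √(2 + 3)*(-4) = √5*(-4) = -4*√5 ≈ -8.9443)
P*y(V) = (-4*√5)*(-2*(-27)) = -4*√5*54 = -216*√5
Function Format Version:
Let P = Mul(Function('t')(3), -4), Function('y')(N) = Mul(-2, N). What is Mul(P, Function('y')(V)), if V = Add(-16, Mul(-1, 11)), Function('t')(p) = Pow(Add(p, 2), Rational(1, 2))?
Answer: Mul(-216, Pow(5, Rational(1, 2))) ≈ -482.99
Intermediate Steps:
Function('t')(p) = Pow(Add(2, p), Rational(1, 2))
V = -27 (V = Add(-16, -11) = -27)
P = Mul(-4, Pow(5, Rational(1, 2))) (P = Mul(Pow(Add(2, 3), Rational(1, 2)), -4) = Mul(Pow(5, Rational(1, 2)), -4) = Mul(-4, Pow(5, Rational(1, 2))) ≈ -8.9443)
Mul(P, Function('y')(V)) = Mul(Mul(-4, Pow(5, Rational(1, 2))), Mul(-2, -27)) = Mul(Mul(-4, Pow(5, Rational(1, 2))), 54) = Mul(-216, Pow(5, Rational(1, 2)))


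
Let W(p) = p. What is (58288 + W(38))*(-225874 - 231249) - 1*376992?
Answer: -26662533090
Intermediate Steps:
(58288 + W(38))*(-225874 - 231249) - 1*376992 = (58288 + 38)*(-225874 - 231249) - 1*376992 = 58326*(-457123) - 376992 = -26662156098 - 376992 = -26662533090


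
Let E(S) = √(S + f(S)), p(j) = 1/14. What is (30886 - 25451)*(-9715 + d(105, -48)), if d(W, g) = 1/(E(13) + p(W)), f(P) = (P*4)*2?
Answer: -1210780380365/22931 + 3195780*√13/22931 ≈ -5.2801e+7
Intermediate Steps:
p(j) = 1/14
f(P) = 8*P (f(P) = (4*P)*2 = 8*P)
E(S) = 3*√S (E(S) = √(S + 8*S) = √(9*S) = 3*√S)
d(W, g) = 1/(1/14 + 3*√13) (d(W, g) = 1/(3*√13 + 1/14) = 1/(1/14 + 3*√13))
(30886 - 25451)*(-9715 + d(105, -48)) = (30886 - 25451)*(-9715 + (-14/22931 + 588*√13/22931)) = 5435*(-222774679/22931 + 588*√13/22931) = -1210780380365/22931 + 3195780*√13/22931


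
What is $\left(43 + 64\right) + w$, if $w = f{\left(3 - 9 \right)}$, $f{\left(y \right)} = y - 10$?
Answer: $91$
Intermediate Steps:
$f{\left(y \right)} = -10 + y$ ($f{\left(y \right)} = y - 10 = -10 + y$)
$w = -16$ ($w = -10 + \left(3 - 9\right) = -10 - 6 = -16$)
$\left(43 + 64\right) + w = \left(43 + 64\right) - 16 = 107 - 16 = 91$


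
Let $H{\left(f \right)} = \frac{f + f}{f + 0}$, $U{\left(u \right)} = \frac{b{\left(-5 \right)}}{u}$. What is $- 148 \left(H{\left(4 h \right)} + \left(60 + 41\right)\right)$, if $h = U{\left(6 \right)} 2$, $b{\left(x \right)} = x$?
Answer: $-15244$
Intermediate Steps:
$U{\left(u \right)} = - \frac{5}{u}$
$h = - \frac{5}{3}$ ($h = - \frac{5}{6} \cdot 2 = \left(-5\right) \frac{1}{6} \cdot 2 = \left(- \frac{5}{6}\right) 2 = - \frac{5}{3} \approx -1.6667$)
$H{\left(f \right)} = 2$ ($H{\left(f \right)} = \frac{2 f}{f} = 2$)
$- 148 \left(H{\left(4 h \right)} + \left(60 + 41\right)\right) = - 148 \left(2 + \left(60 + 41\right)\right) = - 148 \left(2 + 101\right) = \left(-148\right) 103 = -15244$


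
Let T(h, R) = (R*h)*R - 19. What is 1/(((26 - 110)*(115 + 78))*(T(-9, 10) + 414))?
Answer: 1/8187060 ≈ 1.2214e-7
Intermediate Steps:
T(h, R) = -19 + h*R**2 (T(h, R) = h*R**2 - 19 = -19 + h*R**2)
1/(((26 - 110)*(115 + 78))*(T(-9, 10) + 414)) = 1/(((26 - 110)*(115 + 78))*((-19 - 9*10**2) + 414)) = 1/((-84*193)*((-19 - 9*100) + 414)) = 1/(-16212*((-19 - 900) + 414)) = 1/(-16212*(-919 + 414)) = 1/(-16212*(-505)) = 1/8187060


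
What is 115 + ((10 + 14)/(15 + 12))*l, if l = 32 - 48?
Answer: 907/9 ≈ 100.78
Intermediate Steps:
l = -16
115 + ((10 + 14)/(15 + 12))*l = 115 + ((10 + 14)/(15 + 12))*(-16) = 115 + (24/27)*(-16) = 115 + (24*(1/27))*(-16) = 115 + (8/9)*(-16) = 115 - 128/9 = 907/9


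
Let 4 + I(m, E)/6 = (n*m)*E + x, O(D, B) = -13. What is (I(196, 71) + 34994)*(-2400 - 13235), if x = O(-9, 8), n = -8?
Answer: 9898143260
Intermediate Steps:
x = -13
I(m, E) = -102 - 48*E*m (I(m, E) = -24 + 6*((-8*m)*E - 13) = -24 + 6*(-8*E*m - 13) = -24 + 6*(-13 - 8*E*m) = -24 + (-78 - 48*E*m) = -102 - 48*E*m)
(I(196, 71) + 34994)*(-2400 - 13235) = ((-102 - 48*71*196) + 34994)*(-2400 - 13235) = ((-102 - 667968) + 34994)*(-15635) = (-668070 + 34994)*(-15635) = -633076*(-15635) = 9898143260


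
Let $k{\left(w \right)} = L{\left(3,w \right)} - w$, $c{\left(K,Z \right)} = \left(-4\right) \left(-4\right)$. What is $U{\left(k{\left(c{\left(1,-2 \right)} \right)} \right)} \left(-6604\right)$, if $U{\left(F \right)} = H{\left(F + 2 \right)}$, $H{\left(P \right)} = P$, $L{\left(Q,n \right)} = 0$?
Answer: $92456$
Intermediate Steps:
$c{\left(K,Z \right)} = 16$
$k{\left(w \right)} = - w$ ($k{\left(w \right)} = 0 - w = - w$)
$U{\left(F \right)} = 2 + F$ ($U{\left(F \right)} = F + 2 = 2 + F$)
$U{\left(k{\left(c{\left(1,-2 \right)} \right)} \right)} \left(-6604\right) = \left(2 - 16\right) \left(-6604\right) = \left(-14\right) \left(-6604\right) = 92456$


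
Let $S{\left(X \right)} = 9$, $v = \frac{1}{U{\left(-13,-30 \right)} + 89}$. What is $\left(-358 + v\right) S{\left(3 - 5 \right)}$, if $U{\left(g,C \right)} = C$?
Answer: $- \frac{190089}{59} \approx -3221.8$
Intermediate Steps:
$v = \frac{1}{59}$ ($v = \frac{1}{-30 + 89} = \frac{1}{59} \approx 0.016949$)
$\left(-358 + v\right) S{\left(3 - 5 \right)} = \left(-358 + \frac{1}{59}\right) 9 = \left(- \frac{21121}{59}\right) 9 = - \frac{190089}{59}$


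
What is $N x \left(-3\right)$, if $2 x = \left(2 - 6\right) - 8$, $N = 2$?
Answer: $36$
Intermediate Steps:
$x = -6$ ($x = \frac{\left(2 - 6\right) - 8}{2} = \frac{-4 - 8}{2} = \frac{1}{2} \left(-12\right) = -6$)
$N x \left(-3\right) = 2 \left(\left(-6\right) \left(-3\right)\right) = 2 \cdot 18 = 36$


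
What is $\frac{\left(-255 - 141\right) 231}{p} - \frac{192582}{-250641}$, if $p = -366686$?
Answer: $\frac{5196931076}{5105919207} \approx 1.0178$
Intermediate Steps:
$\frac{\left(-255 - 141\right) 231}{p} - \frac{192582}{-250641} = \frac{\left(-255 - 141\right) 231}{-366686} - \frac{192582}{-250641} = \left(-396\right) 231 \left(- \frac{1}{366686}\right) - - \frac{21398}{27849} = \left(-91476\right) \left(- \frac{1}{366686}\right) + \frac{21398}{27849} = \frac{45738}{183343} + \frac{21398}{27849} = \frac{5196931076}{5105919207}$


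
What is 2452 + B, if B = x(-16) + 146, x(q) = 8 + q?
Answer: 2590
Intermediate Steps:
B = 138 (B = (8 - 16) + 146 = -8 + 146 = 138)
2452 + B = 2452 + 138 = 2590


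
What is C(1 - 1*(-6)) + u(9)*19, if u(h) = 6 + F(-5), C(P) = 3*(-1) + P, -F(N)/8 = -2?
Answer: 422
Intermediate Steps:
F(N) = 16 (F(N) = -8*(-2) = 16)
C(P) = -3 + P
u(h) = 22 (u(h) = 6 + 16 = 22)
C(1 - 1*(-6)) + u(9)*19 = (-3 + (1 - 1*(-6))) + 22*19 = (-3 + (1 + 6)) + 418 = (-3 + 7) + 418 = 4 + 418 = 422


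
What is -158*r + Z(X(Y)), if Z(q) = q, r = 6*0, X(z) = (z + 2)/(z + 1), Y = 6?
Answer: 8/7 ≈ 1.1429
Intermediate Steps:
X(z) = (2 + z)/(1 + z)
r = 0
-158*r + Z(X(Y)) = -158*0 + (2 + 6)/(1 + 6) = 0 + 8/7 = 8/7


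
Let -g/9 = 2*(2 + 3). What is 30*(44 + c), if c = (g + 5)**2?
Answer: 218070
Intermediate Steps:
g = -90 (g = -18*(2 + 3) = -18*5 = -9*10 = -90)
c = 7225 (c = (-90 + 5)**2 = (-85)**2 = 7225)
30*(44 + c) = 30*(44 + 7225) = 30*7269 = 218070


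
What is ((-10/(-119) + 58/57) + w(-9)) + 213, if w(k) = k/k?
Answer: 1459034/6783 ≈ 215.10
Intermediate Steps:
w(k) = 1
((-10/(-119) + 58/57) + w(-9)) + 213 = ((-10/(-119) + 58/57) + 1) + 213 = ((-10*(-1/119) + 58*(1/57)) + 1) + 213 = ((10/119 + 58/57) + 1) + 213 = (7472/6783 + 1) + 213 = 14255/6783 + 213 = 1459034/6783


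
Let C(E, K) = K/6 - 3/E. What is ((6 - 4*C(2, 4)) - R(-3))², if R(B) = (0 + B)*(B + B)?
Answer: 676/9 ≈ 75.111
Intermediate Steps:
C(E, K) = -3/E + K/6 (C(E, K) = K*(⅙) - 3/E = K/6 - 3/E = -3/E + K/6)
R(B) = 2*B² (R(B) = B*(2*B) = 2*B²)
((6 - 4*C(2, 4)) - R(-3))² = ((6 - 4*(-3/2 + (⅙)*4)) - 2*(-3)²)² = ((6 - 4*(-3*½ + ⅔)) - 2*9)² = ((6 - 4*(-3/2 + ⅔)) - 1*18)² = ((6 - 4*(-⅚)) - 18)² = ((6 + 10/3) - 18)² = (28/3 - 18)² = (-26/3)² = 676/9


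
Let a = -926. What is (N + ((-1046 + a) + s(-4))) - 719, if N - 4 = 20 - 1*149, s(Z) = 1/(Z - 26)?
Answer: -84481/30 ≈ -2816.0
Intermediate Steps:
s(Z) = 1/(-26 + Z)
N = -125 (N = 4 + (20 - 1*149) = 4 + (20 - 149) = 4 - 129 = -125)
(N + ((-1046 + a) + s(-4))) - 719 = (-125 + ((-1046 - 926) + 1/(-26 - 4))) - 719 = (-125 + (-1972 + 1/(-30))) - 719 = (-125 + (-1972 - 1/30)) - 719 = (-125 - 59161/30) - 719 = -62911/30 - 719 = -84481/30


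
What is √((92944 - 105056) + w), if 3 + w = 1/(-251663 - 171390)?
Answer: 6*I*√60229668939558/423053 ≈ 110.07*I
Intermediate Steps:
w = -1269160/423053 (w = -3 + 1/(-251663 - 171390) = -3 + 1/(-423053) = -3 - 1/423053 = -1269160/423053 ≈ -3.0000)
√((92944 - 105056) + w) = √((92944 - 105056) - 1269160/423053) = √(-12112 - 1269160/423053) = √(-5125287096/423053) = 6*I*√60229668939558/423053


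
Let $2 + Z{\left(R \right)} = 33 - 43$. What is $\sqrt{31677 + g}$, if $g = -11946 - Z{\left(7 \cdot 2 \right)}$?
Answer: $\sqrt{19743} \approx 140.51$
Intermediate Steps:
$Z{\left(R \right)} = -12$ ($Z{\left(R \right)} = -2 + \left(33 - 43\right) = -2 - 10 = -12$)
$g = -11934$ ($g = -11946 - -12 = -11946 + 12 = -11934$)
$\sqrt{31677 + g} = \sqrt{31677 - 11934} = \sqrt{19743}$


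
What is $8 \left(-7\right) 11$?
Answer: $-616$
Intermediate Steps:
$8 \left(-7\right) 11 = \left(-56\right) 11 = -616$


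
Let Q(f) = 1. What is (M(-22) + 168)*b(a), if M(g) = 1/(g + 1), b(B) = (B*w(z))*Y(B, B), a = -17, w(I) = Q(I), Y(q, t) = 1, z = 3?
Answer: -59959/21 ≈ -2855.2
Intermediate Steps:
w(I) = 1
b(B) = B (b(B) = (B*1)*1 = B*1 = B)
M(g) = 1/(1 + g)
(M(-22) + 168)*b(a) = (1/(1 - 22) + 168)*(-17) = (1/(-21) + 168)*(-17) = (-1/21 + 168)*(-17) = (3527/21)*(-17) = -59959/21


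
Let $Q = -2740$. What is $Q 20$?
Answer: $-54800$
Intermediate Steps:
$Q 20 = \left(-2740\right) 20 = -54800$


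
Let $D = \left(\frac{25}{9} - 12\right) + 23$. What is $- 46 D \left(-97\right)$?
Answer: $\frac{553288}{9} \approx 61476.0$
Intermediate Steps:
$D = \frac{124}{9}$ ($D = \left(25 \cdot \frac{1}{9} - 12\right) + 23 = \left(\frac{25}{9} - 12\right) + 23 = - \frac{83}{9} + 23 = \frac{124}{9} \approx 13.778$)
$- 46 D \left(-97\right) = \left(-46\right) \frac{124}{9} \left(-97\right) = \left(- \frac{5704}{9}\right) \left(-97\right) = \frac{553288}{9}$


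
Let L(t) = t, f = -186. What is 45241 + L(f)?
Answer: 45055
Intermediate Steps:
45241 + L(f) = 45241 - 186 = 45055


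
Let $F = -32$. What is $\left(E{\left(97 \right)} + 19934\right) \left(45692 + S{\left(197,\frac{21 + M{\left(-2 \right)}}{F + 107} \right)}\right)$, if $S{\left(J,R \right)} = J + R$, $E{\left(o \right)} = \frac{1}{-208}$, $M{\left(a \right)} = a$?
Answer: $\frac{7135098011537}{7800} \approx 9.1476 \cdot 10^{8}$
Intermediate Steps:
$E{\left(o \right)} = - \frac{1}{208}$
$\left(E{\left(97 \right)} + 19934\right) \left(45692 + S{\left(197,\frac{21 + M{\left(-2 \right)}}{F + 107} \right)}\right) = \left(- \frac{1}{208} + 19934\right) \left(45692 + \left(197 + \frac{21 - 2}{-32 + 107}\right)\right) = \frac{4146271 \left(45692 + \left(197 + \frac{19}{75}\right)\right)}{208} = \frac{4146271 \left(45692 + \frac{14794}{75}\right)}{208} = \frac{4146271}{208} \cdot \frac{3441694}{75} = \frac{7135098011537}{7800}$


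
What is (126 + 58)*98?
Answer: 18032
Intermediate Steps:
(126 + 58)*98 = 184*98 = 18032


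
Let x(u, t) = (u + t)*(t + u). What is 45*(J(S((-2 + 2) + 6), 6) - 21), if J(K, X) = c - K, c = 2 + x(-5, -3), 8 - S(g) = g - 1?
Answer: 1890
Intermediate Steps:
S(g) = 9 - g (S(g) = 8 - (g - 1) = 8 - (-1 + g) = 8 + (1 - g) = 9 - g)
x(u, t) = (t + u)**2 (x(u, t) = (t + u)*(t + u) = (t + u)**2)
c = 66 (c = 2 + (-3 - 5)**2 = 2 + (-8)**2 = 2 + 64 = 66)
J(K, X) = 66 - K
45*(J(S((-2 + 2) + 6), 6) - 21) = 45*((66 - (9 - ((-2 + 2) + 6))) - 21) = 45*((66 - (9 - (0 + 6))) - 21) = 45*((66 - (9 - 1*6)) - 21) = 45*((66 - (9 - 6)) - 21) = 45*((66 - 1*3) - 21) = 45*((66 - 3) - 21) = 45*(63 - 21) = 45*42 = 1890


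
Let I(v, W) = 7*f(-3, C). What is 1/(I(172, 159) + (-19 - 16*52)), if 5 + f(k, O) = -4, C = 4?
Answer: -1/914 ≈ -0.0010941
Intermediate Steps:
f(k, O) = -9 (f(k, O) = -5 - 4 = -9)
I(v, W) = -63 (I(v, W) = 7*(-9) = -63)
1/(I(172, 159) + (-19 - 16*52)) = 1/(-63 + (-19 - 16*52)) = 1/(-63 + (-19 - 832)) = 1/(-63 - 851) = 1/(-914) = -1/914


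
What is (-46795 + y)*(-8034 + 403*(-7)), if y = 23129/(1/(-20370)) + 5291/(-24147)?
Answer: 123504854589208430/24147 ≈ 5.1147e+12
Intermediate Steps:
y = -11376562771601/24147 (y = 23129/(-1/20370) + 5291*(-1/24147) = 23129*(-20370) - 5291/24147 = -471137730 - 5291/24147 = -11376562771601/24147 ≈ -4.7114e+8)
(-46795 + y)*(-8034 + 403*(-7)) = (-46795 - 11376562771601/24147)*(-8034 + 403*(-7)) = -11377692730466*(-8034 - 2821)/24147 = -11377692730466/24147*(-10855) = 123504854589208430/24147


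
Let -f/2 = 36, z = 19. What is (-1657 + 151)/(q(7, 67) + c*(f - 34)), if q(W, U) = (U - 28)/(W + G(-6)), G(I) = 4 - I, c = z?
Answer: 25602/34199 ≈ 0.74862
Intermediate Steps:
f = -72 (f = -2*36 = -72)
c = 19
q(W, U) = (-28 + U)/(10 + W) (q(W, U) = (U - 28)/(W + (4 - 1*(-6))) = (-28 + U)/(W + (4 + 6)) = (-28 + U)/(W + 10) = (-28 + U)/(10 + W))
(-1657 + 151)/(q(7, 67) + c*(f - 34)) = (-1657 + 151)/((-28 + 67)/(10 + 7) + 19*(-72 - 34)) = -1506/(39/17 + 19*(-106)) = -1506/((1/17)*39 - 2014) = -1506/(39/17 - 2014) = -1506/(-34199/17) = -1506*(-17/34199) = 25602/34199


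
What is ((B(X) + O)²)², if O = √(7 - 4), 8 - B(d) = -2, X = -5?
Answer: (10 + √3)⁴ ≈ 18945.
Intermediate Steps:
B(d) = 10 (B(d) = 8 - 1*(-2) = 8 + 2 = 10)
O = √3 ≈ 1.7320
((B(X) + O)²)² = ((10 + √3)²)² = (10 + √3)⁴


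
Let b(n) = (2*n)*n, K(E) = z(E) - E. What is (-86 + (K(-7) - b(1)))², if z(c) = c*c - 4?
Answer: 1296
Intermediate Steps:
z(c) = -4 + c² (z(c) = c² - 4 = -4 + c²)
K(E) = -4 + E² - E (K(E) = (-4 + E²) - E = -4 + E² - E)
b(n) = 2*n²
(-86 + (K(-7) - b(1)))² = (-86 + ((-4 + (-7)² - 1*(-7)) - 2*1²))² = (-86 + ((-4 + 49 + 7) - 2))² = (-86 + (52 - 1*2))² = (-86 + (52 - 2))² = (-86 + 50)² = (-36)² = 1296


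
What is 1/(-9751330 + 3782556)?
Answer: -1/5968774 ≈ -1.6754e-7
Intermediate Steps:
1/(-9751330 + 3782556) = 1/(-5968774) = -1/5968774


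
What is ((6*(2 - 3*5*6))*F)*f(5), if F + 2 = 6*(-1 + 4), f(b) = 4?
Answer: -33792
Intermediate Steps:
F = 16 (F = -2 + 6*(-1 + 4) = -2 + 6*3 = -2 + 18 = 16)
((6*(2 - 3*5*6))*F)*f(5) = ((6*(2 - 3*5*6))*16)*4 = ((6*(2 - 15*6))*16)*4 = ((6*(2 - 90))*16)*4 = ((6*(-88))*16)*4 = -528*16*4 = -8448*4 = -33792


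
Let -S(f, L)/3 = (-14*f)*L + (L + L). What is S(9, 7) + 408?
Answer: 3012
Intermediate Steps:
S(f, L) = -6*L + 42*L*f (S(f, L) = -3*((-14*f)*L + (L + L)) = -3*(-14*L*f + 2*L) = -3*(2*L - 14*L*f) = -6*L + 42*L*f)
S(9, 7) + 408 = 6*7*(-1 + 7*9) + 408 = 6*7*(-1 + 63) + 408 = 6*7*62 + 408 = 2604 + 408 = 3012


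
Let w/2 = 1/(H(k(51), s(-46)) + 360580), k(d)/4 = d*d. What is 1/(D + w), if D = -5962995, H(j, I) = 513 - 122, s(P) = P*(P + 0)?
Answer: -360971/2152468268143 ≈ -1.6770e-7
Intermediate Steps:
s(P) = P² (s(P) = P*P = P²)
k(d) = 4*d² (k(d) = 4*(d*d) = 4*d²)
H(j, I) = 391
w = 2/360971 (w = 2/(391 + 360580) = 2/360971 ≈ 5.5406e-6)
1/(D + w) = 1/(-5962995 + 2/360971) = 1/(-2152468268143/360971) = -360971/2152468268143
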